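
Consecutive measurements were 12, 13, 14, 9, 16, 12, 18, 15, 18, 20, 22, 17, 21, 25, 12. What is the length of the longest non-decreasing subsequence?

9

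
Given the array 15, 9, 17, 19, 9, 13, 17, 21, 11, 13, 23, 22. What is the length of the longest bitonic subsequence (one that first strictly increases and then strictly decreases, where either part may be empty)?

6

inc[i] = longest strictly increasing subsequence ending at i; dec[i] = longest strictly decreasing subsequence starting at i:
i:      1  2  3  4  5  6  7  8  9 10 11 12
a[i]:  15  9 17 19  9 13 17 21 11 13 23 22
inc:    1  1  2  3  1  2  3  4  2  3  5  5
dec:    3  1  3  3  1  2  2  2  1  1  2  1
Best peak at i=11 (value 23): inc=5, dec=2, length 5+2−1 = 6.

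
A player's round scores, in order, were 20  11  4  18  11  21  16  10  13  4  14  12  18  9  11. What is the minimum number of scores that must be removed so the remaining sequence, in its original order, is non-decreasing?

Fewest deletions = n − (longest non-decreasing subsequence).
Patience tails:
20 → extends → [20]
11 → replaces 20 → [11]
4 → replaces 11 → [4]
18 → extends → [4, 18]
11 → replaces 18 → [4, 11]
21 → extends → [4, 11, 21]
16 → replaces 21 → [4, 11, 16]
10 → replaces 11 → [4, 10, 16]
13 → replaces 16 → [4, 10, 13]
4 → replaces 10 → [4, 4, 13]
14 → extends → [4, 4, 13, 14]
12 → replaces 13 → [4, 4, 12, 14]
18 → extends → [4, 4, 12, 14, 18]
9 → replaces 12 → [4, 4, 9, 14, 18]
11 → replaces 14 → [4, 4, 9, 11, 18]
Longest non-decreasing subsequence has length 5, so deletions = 15 − 5 = 10.

10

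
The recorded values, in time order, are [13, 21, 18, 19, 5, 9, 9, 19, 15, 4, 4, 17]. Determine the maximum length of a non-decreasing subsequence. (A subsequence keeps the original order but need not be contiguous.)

Let dp[i] be the length of the longest such subsequence ending at index i:
i:      1  2  3  4  5  6  7  8  9 10 11 12
a[i]:  13 21 18 19  5  9  9 19 15  4  4 17
dp:     1  2  2  3  1  2  3  4  4  1  2  5
Maximum dp value is 5.

5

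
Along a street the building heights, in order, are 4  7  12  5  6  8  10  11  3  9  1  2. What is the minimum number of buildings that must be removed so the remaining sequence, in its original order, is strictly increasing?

Fewest deletions = n − (longest strictly increasing subsequence).
Patience tails:
4 → extends → [4]
7 → extends → [4, 7]
12 → extends → [4, 7, 12]
5 → replaces 7 → [4, 5, 12]
6 → replaces 12 → [4, 5, 6]
8 → extends → [4, 5, 6, 8]
10 → extends → [4, 5, 6, 8, 10]
11 → extends → [4, 5, 6, 8, 10, 11]
3 → replaces 4 → [3, 5, 6, 8, 10, 11]
9 → replaces 10 → [3, 5, 6, 8, 9, 11]
1 → replaces 3 → [1, 5, 6, 8, 9, 11]
2 → replaces 5 → [1, 2, 6, 8, 9, 11]
Longest strictly increasing subsequence has length 6, so deletions = 12 − 6 = 6.

6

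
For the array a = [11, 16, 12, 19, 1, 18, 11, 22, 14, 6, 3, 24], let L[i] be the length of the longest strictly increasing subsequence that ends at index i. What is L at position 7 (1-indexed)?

2

dp[i] = 1 + max{dp[j] : j<i, a[j]<a[i]} (or 1 if no such j):
i:      1  2  3  4  5  6  7  8  9 10 11 12
a[i]:  11 16 12 19  1 18 11 22 14  6  3 24
dp:     1  2  2  3  1  3  2  4  3  2  2  5
At index 7 the value is 2.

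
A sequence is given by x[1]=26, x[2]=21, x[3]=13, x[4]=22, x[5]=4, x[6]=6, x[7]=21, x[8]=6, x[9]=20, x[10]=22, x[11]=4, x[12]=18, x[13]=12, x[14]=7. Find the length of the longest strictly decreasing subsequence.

7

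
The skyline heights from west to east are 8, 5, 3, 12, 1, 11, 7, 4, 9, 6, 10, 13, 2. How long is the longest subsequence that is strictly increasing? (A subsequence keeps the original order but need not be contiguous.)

5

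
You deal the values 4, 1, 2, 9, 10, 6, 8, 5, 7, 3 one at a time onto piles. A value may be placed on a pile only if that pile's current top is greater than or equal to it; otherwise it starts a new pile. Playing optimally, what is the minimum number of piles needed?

4

Place each on the leftmost legal pile:
4 → new pile 1 (tops now [4])
1 → pile 1 (tops now [1])
2 → new pile 2 (tops now [1, 2])
9 → new pile 3 (tops now [1, 2, 9])
10 → new pile 4 (tops now [1, 2, 9, 10])
6 → pile 3 (tops now [1, 2, 6, 10])
8 → pile 4 (tops now [1, 2, 6, 8])
5 → pile 3 (tops now [1, 2, 5, 8])
7 → pile 4 (tops now [1, 2, 5, 7])
3 → pile 3 (tops now [1, 2, 3, 7])
Four piles.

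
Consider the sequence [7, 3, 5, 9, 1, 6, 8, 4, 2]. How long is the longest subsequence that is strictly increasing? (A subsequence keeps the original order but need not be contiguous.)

4

Let dp[i] be the length of the longest such subsequence ending at index i:
i:     1 2 3 4 5 6 7 8 9
a[i]:  7 3 5 9 1 6 8 4 2
dp:    1 1 2 3 1 3 4 2 2
Maximum dp value is 4.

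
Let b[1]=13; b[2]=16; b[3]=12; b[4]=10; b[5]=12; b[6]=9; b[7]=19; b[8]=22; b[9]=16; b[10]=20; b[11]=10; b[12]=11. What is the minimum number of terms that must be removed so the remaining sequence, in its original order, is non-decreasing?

8

Fewest deletions = n − (longest non-decreasing subsequence).
Patience tails:
13 → extends → [13]
16 → extends → [13, 16]
12 → replaces 13 → [12, 16]
10 → replaces 12 → [10, 16]
12 → replaces 16 → [10, 12]
9 → replaces 10 → [9, 12]
19 → extends → [9, 12, 19]
22 → extends → [9, 12, 19, 22]
16 → replaces 19 → [9, 12, 16, 22]
20 → replaces 22 → [9, 12, 16, 20]
10 → replaces 12 → [9, 10, 16, 20]
11 → replaces 16 → [9, 10, 11, 20]
Longest non-decreasing subsequence has length 4, so deletions = 12 − 4 = 8.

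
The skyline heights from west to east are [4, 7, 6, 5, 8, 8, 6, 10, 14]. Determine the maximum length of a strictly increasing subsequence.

5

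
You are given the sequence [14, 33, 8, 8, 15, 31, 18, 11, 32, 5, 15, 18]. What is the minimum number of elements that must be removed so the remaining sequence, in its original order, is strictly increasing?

8

Fewest deletions = n − (longest strictly increasing subsequence).
Patience tails:
14 → extends → [14]
33 → extends → [14, 33]
8 → replaces 14 → [8, 33]
8 → already a tail → [8, 33]
15 → replaces 33 → [8, 15]
31 → extends → [8, 15, 31]
18 → replaces 31 → [8, 15, 18]
11 → replaces 15 → [8, 11, 18]
32 → extends → [8, 11, 18, 32]
5 → replaces 8 → [5, 11, 18, 32]
15 → replaces 18 → [5, 11, 15, 32]
18 → replaces 32 → [5, 11, 15, 18]
Longest strictly increasing subsequence has length 4, so deletions = 12 − 4 = 8.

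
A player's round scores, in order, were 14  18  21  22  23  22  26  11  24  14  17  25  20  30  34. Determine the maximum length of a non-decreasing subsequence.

Track the smallest tail for each achievable length (allowing ties):
14 → extends → [14]
18 → extends → [14, 18]
21 → extends → [14, 18, 21]
22 → extends → [14, 18, 21, 22]
23 → extends → [14, 18, 21, 22, 23]
22 → replaces 23 → [14, 18, 21, 22, 22]
26 → extends → [14, 18, 21, 22, 22, 26]
11 → replaces 14 → [11, 18, 21, 22, 22, 26]
24 → replaces 26 → [11, 18, 21, 22, 22, 24]
14 → replaces 18 → [11, 14, 21, 22, 22, 24]
17 → replaces 21 → [11, 14, 17, 22, 22, 24]
25 → extends → [11, 14, 17, 22, 22, 24, 25]
20 → replaces 22 → [11, 14, 17, 20, 22, 24, 25]
30 → extends → [11, 14, 17, 20, 22, 24, 25, 30]
34 → extends → [11, 14, 17, 20, 22, 24, 25, 30, 34]
Nine tails, so the longest non-decreasing subsequence has length 9 (e.g. 14, 18, 21, 22, 23, 24, 25, 30, 34).

9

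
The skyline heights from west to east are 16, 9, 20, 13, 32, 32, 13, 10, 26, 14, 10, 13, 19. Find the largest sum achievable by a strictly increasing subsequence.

Let S[i] be the best sum of a strictly increasing subsequence ending at i:
i:      1  2  3  4  5  6  7  8  9 10 11 12 13
a[i]:  16  9 20 13 32 32 13 10 26 14 10 13 19
S:     16  9 36 22 68 68 22 19 62 36 19 32 55
Maximum is 68 (e.g. 16 + 20 + 32).

68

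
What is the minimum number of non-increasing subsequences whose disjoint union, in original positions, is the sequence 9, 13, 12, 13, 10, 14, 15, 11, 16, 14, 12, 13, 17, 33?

Place each on the leftmost legal pile:
9 → new pile 1 (tops now [9])
13 → new pile 2 (tops now [9, 13])
12 → pile 2 (tops now [9, 12])
13 → new pile 3 (tops now [9, 12, 13])
10 → pile 2 (tops now [9, 10, 13])
14 → new pile 4 (tops now [9, 10, 13, 14])
15 → new pile 5 (tops now [9, 10, 13, 14, 15])
11 → pile 3 (tops now [9, 10, 11, 14, 15])
16 → new pile 6 (tops now [9, 10, 11, 14, 15, 16])
14 → pile 4 (tops now [9, 10, 11, 14, 15, 16])
12 → pile 4 (tops now [9, 10, 11, 12, 15, 16])
13 → pile 5 (tops now [9, 10, 11, 12, 13, 16])
17 → new pile 7 (tops now [9, 10, 11, 12, 13, 16, 17])
33 → new pile 8 (tops now [9, 10, 11, 12, 13, 16, 17, 33])
Eight piles.

8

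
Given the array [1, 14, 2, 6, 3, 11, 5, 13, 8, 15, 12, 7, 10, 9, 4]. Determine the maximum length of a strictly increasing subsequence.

6

Track the smallest tail for each achievable length (strict):
1 → extends → [1]
14 → extends → [1, 14]
2 → replaces 14 → [1, 2]
6 → extends → [1, 2, 6]
3 → replaces 6 → [1, 2, 3]
11 → extends → [1, 2, 3, 11]
5 → replaces 11 → [1, 2, 3, 5]
13 → extends → [1, 2, 3, 5, 13]
8 → replaces 13 → [1, 2, 3, 5, 8]
15 → extends → [1, 2, 3, 5, 8, 15]
12 → replaces 15 → [1, 2, 3, 5, 8, 12]
7 → replaces 8 → [1, 2, 3, 5, 7, 12]
10 → replaces 12 → [1, 2, 3, 5, 7, 10]
9 → replaces 10 → [1, 2, 3, 5, 7, 9]
4 → replaces 5 → [1, 2, 3, 4, 7, 9]
Six tails, so the longest strictly increasing subsequence has length 6 (e.g. 1, 2, 6, 11, 13, 15).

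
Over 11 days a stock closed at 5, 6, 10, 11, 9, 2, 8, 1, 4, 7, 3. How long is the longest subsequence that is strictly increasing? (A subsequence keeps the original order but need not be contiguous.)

4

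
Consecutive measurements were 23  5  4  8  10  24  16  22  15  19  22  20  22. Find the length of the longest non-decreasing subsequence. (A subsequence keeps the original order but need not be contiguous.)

7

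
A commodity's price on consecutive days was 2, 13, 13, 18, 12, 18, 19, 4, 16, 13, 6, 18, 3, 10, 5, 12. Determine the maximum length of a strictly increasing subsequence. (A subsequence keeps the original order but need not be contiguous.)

Track the smallest tail for each achievable length (strict):
2 → extends → [2]
13 → extends → [2, 13]
13 → already a tail → [2, 13]
18 → extends → [2, 13, 18]
12 → replaces 13 → [2, 12, 18]
18 → already a tail → [2, 12, 18]
19 → extends → [2, 12, 18, 19]
4 → replaces 12 → [2, 4, 18, 19]
16 → replaces 18 → [2, 4, 16, 19]
13 → replaces 16 → [2, 4, 13, 19]
6 → replaces 13 → [2, 4, 6, 19]
18 → replaces 19 → [2, 4, 6, 18]
3 → replaces 4 → [2, 3, 6, 18]
10 → replaces 18 → [2, 3, 6, 10]
5 → replaces 6 → [2, 3, 5, 10]
12 → extends → [2, 3, 5, 10, 12]
Five tails, so the longest strictly increasing subsequence has length 5 (e.g. 2, 4, 6, 10, 12).

5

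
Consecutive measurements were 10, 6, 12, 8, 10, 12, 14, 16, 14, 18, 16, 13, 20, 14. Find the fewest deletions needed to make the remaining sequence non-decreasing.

Fewest deletions = n − (longest non-decreasing subsequence).
Patience tails:
10 → extends → [10]
6 → replaces 10 → [6]
12 → extends → [6, 12]
8 → replaces 12 → [6, 8]
10 → extends → [6, 8, 10]
12 → extends → [6, 8, 10, 12]
14 → extends → [6, 8, 10, 12, 14]
16 → extends → [6, 8, 10, 12, 14, 16]
14 → replaces 16 → [6, 8, 10, 12, 14, 14]
18 → extends → [6, 8, 10, 12, 14, 14, 18]
16 → replaces 18 → [6, 8, 10, 12, 14, 14, 16]
13 → replaces 14 → [6, 8, 10, 12, 13, 14, 16]
20 → extends → [6, 8, 10, 12, 13, 14, 16, 20]
14 → replaces 16 → [6, 8, 10, 12, 13, 14, 14, 20]
Longest non-decreasing subsequence has length 8, so deletions = 14 − 8 = 6.

6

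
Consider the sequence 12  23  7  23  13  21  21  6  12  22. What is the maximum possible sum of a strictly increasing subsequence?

68

Let S[i] be the best sum of a strictly increasing subsequence ending at i:
i:      1  2  3  4  5  6  7  8  9 10
a[i]:  12 23  7 23 13 21 21  6 12 22
S:     12 35  7 35 25 46 46  6 19 68
Maximum is 68 (e.g. 12 + 13 + 21 + 22).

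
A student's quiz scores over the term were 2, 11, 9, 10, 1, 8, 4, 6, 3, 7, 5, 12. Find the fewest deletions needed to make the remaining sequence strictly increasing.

Fewest deletions = n − (longest strictly increasing subsequence).
Patience tails:
2 → extends → [2]
11 → extends → [2, 11]
9 → replaces 11 → [2, 9]
10 → extends → [2, 9, 10]
1 → replaces 2 → [1, 9, 10]
8 → replaces 9 → [1, 8, 10]
4 → replaces 8 → [1, 4, 10]
6 → replaces 10 → [1, 4, 6]
3 → replaces 4 → [1, 3, 6]
7 → extends → [1, 3, 6, 7]
5 → replaces 6 → [1, 3, 5, 7]
12 → extends → [1, 3, 5, 7, 12]
Longest strictly increasing subsequence has length 5, so deletions = 12 − 5 = 7.

7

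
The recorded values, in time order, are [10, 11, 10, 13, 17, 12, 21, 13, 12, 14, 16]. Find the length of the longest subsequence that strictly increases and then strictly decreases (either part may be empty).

inc[i] = longest strictly increasing subsequence ending at i; dec[i] = longest strictly decreasing subsequence starting at i:
i:      1  2  3  4  5  6  7  8  9 10 11
a[i]:  10 11 10 13 17 12 21 13 12 14 16
inc:    1  2  1  3  4  3  5  4  3  5  6
dec:    1  2  1  2  3  1  3  2  1  1  1
Best peak at i=7 (value 21): inc=5, dec=3, length 5+3−1 = 7.

7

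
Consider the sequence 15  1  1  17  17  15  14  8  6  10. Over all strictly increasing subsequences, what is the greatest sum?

Let S[i] be the best sum of a strictly increasing subsequence ending at i:
i:      1  2  3  4  5  6  7  8  9 10
a[i]:  15  1  1 17 17 15 14  8  6 10
S:     15  1  1 32 32 16 15  9  7 19
Maximum is 32 (e.g. 15 + 17).

32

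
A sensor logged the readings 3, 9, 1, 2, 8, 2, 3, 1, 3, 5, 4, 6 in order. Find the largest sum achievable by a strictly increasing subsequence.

Let S[i] be the best sum of a strictly increasing subsequence ending at i:
i:      1  2  3  4  5  6  7  8  9 10 11 12
a[i]:   3  9  1  2  8  2  3  1  3  5  4  6
S:      3 12  1  3 11  3  6  1  6 11 10 17
Maximum is 17 (e.g. 1 + 2 + 3 + 5 + 6).

17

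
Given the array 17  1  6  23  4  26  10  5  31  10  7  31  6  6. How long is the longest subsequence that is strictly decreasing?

Negate each value so 'decreasing' becomes 'increasing', then run patience tails on the negated sequence:
-17 → extends → [-17]
-1 → extends → [-17, -1]
-6 → replaces -1 → [-17, -6]
-23 → replaces -17 → [-23, -6]
-4 → extends → [-23, -6, -4]
-26 → replaces -23 → [-26, -6, -4]
-10 → replaces -6 → [-26, -10, -4]
-5 → replaces -4 → [-26, -10, -5]
-31 → replaces -26 → [-31, -10, -5]
-10 → already a tail → [-31, -10, -5]
-7 → replaces -5 → [-31, -10, -7]
-31 → already a tail → [-31, -10, -7]
-6 → extends → [-31, -10, -7, -6]
-6 → already a tail → [-31, -10, -7, -6]
Four tails, so the longest strictly decreasing subsequence of the original has length 4.

4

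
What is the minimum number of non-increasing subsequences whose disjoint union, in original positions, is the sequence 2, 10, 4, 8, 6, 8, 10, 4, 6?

5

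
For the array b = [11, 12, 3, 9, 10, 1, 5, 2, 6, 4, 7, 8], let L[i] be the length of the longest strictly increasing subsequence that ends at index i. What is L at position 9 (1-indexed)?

3

dp[i] = 1 + max{dp[j] : j<i, b[j]<b[i]} (or 1 if no such j):
i:      1  2  3  4  5  6  7  8  9 10 11 12
b[i]:  11 12  3  9 10  1  5  2  6  4  7  8
dp:     1  2  1  2  3  1  2  2  3  3  4  5
At index 9 the value is 3.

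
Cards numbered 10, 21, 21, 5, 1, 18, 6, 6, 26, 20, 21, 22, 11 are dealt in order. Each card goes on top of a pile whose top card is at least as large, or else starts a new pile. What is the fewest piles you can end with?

5

Place each on the leftmost legal pile:
10 → new pile 1 (tops now [10])
21 → new pile 2 (tops now [10, 21])
21 → pile 2 (tops now [10, 21])
5 → pile 1 (tops now [5, 21])
1 → pile 1 (tops now [1, 21])
18 → pile 2 (tops now [1, 18])
6 → pile 2 (tops now [1, 6])
6 → pile 2 (tops now [1, 6])
26 → new pile 3 (tops now [1, 6, 26])
20 → pile 3 (tops now [1, 6, 20])
21 → new pile 4 (tops now [1, 6, 20, 21])
22 → new pile 5 (tops now [1, 6, 20, 21, 22])
11 → pile 3 (tops now [1, 6, 11, 21, 22])
Five piles.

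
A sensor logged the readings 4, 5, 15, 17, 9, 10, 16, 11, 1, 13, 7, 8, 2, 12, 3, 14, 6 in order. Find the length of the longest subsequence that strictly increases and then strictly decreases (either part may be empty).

inc[i] = longest strictly increasing subsequence ending at i; dec[i] = longest strictly decreasing subsequence starting at i:
i:      1  2  3  4  5  6  7  8  9 10 11 12 13 14 15 16 17
a[i]:   4  5 15 17  9 10 16 11  1 13  7  8  2 12  3 14  6
inc:    1  2  3  4  3  4  5  5  1  6  3  4  2  6  3  7  4
dec:    2  2  4  5  3  3  4  3  1  3  2  2  1  2  1  2  1
Best peak at i=4 (value 17): inc=4, dec=5, length 4+5−1 = 8.

8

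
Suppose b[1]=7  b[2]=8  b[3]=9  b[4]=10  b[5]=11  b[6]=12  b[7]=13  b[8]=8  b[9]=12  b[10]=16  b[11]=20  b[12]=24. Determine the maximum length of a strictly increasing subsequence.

10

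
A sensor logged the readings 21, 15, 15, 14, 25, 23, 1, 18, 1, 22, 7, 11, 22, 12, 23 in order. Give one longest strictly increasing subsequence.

1, 7, 11, 22, 23

Patience tails give the LIS length; then backtrack through the dp parents:
21 → extends → [21]
15 → replaces 21 → [15]
15 → already a tail → [15]
14 → replaces 15 → [14]
25 → extends → [14, 25]
23 → replaces 25 → [14, 23]
1 → replaces 14 → [1, 23]
18 → replaces 23 → [1, 18]
1 → already a tail → [1, 18]
22 → extends → [1, 18, 22]
7 → replaces 18 → [1, 7, 22]
11 → replaces 22 → [1, 7, 11]
22 → extends → [1, 7, 11, 22]
12 → replaces 22 → [1, 7, 11, 12]
23 → extends → [1, 7, 11, 12, 23]
Length 5; one witness is 1, 7, 11, 22, 23.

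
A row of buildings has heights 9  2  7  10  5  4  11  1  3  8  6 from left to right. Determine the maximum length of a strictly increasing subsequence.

Let dp[i] be the length of the longest such subsequence ending at index i:
i:      1  2  3  4  5  6  7  8  9 10 11
a[i]:   9  2  7 10  5  4 11  1  3  8  6
dp:     1  1  2  3  2  2  4  1  2  3  3
Maximum dp value is 4.

4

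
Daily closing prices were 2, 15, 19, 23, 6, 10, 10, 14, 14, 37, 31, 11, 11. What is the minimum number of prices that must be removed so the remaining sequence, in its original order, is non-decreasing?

6

Fewest deletions = n − (longest non-decreasing subsequence).
Patience tails:
2 → extends → [2]
15 → extends → [2, 15]
19 → extends → [2, 15, 19]
23 → extends → [2, 15, 19, 23]
6 → replaces 15 → [2, 6, 19, 23]
10 → replaces 19 → [2, 6, 10, 23]
10 → replaces 23 → [2, 6, 10, 10]
14 → extends → [2, 6, 10, 10, 14]
14 → extends → [2, 6, 10, 10, 14, 14]
37 → extends → [2, 6, 10, 10, 14, 14, 37]
31 → replaces 37 → [2, 6, 10, 10, 14, 14, 31]
11 → replaces 14 → [2, 6, 10, 10, 11, 14, 31]
11 → replaces 14 → [2, 6, 10, 10, 11, 11, 31]
Longest non-decreasing subsequence has length 7, so deletions = 13 − 7 = 6.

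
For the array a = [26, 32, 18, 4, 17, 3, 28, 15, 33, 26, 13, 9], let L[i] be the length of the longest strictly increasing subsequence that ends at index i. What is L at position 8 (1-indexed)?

2

dp[i] = 1 + max{dp[j] : j<i, a[j]<a[i]} (or 1 if no such j):
i:      1  2  3  4  5  6  7  8  9 10 11 12
a[i]:  26 32 18  4 17  3 28 15 33 26 13  9
dp:     1  2  1  1  2  1  3  2  4  3  2  2
At index 8 the value is 2.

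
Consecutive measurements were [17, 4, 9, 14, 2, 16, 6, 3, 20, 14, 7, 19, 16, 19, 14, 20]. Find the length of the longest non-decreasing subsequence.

7

Track the smallest tail for each achievable length (allowing ties):
17 → extends → [17]
4 → replaces 17 → [4]
9 → extends → [4, 9]
14 → extends → [4, 9, 14]
2 → replaces 4 → [2, 9, 14]
16 → extends → [2, 9, 14, 16]
6 → replaces 9 → [2, 6, 14, 16]
3 → replaces 6 → [2, 3, 14, 16]
20 → extends → [2, 3, 14, 16, 20]
14 → replaces 16 → [2, 3, 14, 14, 20]
7 → replaces 14 → [2, 3, 7, 14, 20]
19 → replaces 20 → [2, 3, 7, 14, 19]
16 → replaces 19 → [2, 3, 7, 14, 16]
19 → extends → [2, 3, 7, 14, 16, 19]
14 → replaces 16 → [2, 3, 7, 14, 14, 19]
20 → extends → [2, 3, 7, 14, 14, 19, 20]
Seven tails, so the longest non-decreasing subsequence has length 7 (e.g. 4, 9, 14, 16, 19, 19, 20).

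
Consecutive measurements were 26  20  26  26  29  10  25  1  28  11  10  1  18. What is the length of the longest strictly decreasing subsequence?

Negate each value so 'decreasing' becomes 'increasing', then run patience tails on the negated sequence:
-26 → extends → [-26]
-20 → extends → [-26, -20]
-26 → already a tail → [-26, -20]
-26 → already a tail → [-26, -20]
-29 → replaces -26 → [-29, -20]
-10 → extends → [-29, -20, -10]
-25 → replaces -20 → [-29, -25, -10]
-1 → extends → [-29, -25, -10, -1]
-28 → replaces -25 → [-29, -28, -10, -1]
-11 → replaces -10 → [-29, -28, -11, -1]
-10 → replaces -1 → [-29, -28, -11, -10]
-1 → extends → [-29, -28, -11, -10, -1]
-18 → replaces -11 → [-29, -28, -18, -10, -1]
Five tails, so the longest strictly decreasing subsequence of the original has length 5.

5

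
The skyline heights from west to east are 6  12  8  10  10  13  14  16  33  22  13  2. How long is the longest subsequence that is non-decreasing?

8

Track the smallest tail for each achievable length (allowing ties):
6 → extends → [6]
12 → extends → [6, 12]
8 → replaces 12 → [6, 8]
10 → extends → [6, 8, 10]
10 → extends → [6, 8, 10, 10]
13 → extends → [6, 8, 10, 10, 13]
14 → extends → [6, 8, 10, 10, 13, 14]
16 → extends → [6, 8, 10, 10, 13, 14, 16]
33 → extends → [6, 8, 10, 10, 13, 14, 16, 33]
22 → replaces 33 → [6, 8, 10, 10, 13, 14, 16, 22]
13 → replaces 14 → [6, 8, 10, 10, 13, 13, 16, 22]
2 → replaces 6 → [2, 8, 10, 10, 13, 13, 16, 22]
Eight tails, so the longest non-decreasing subsequence has length 8 (e.g. 6, 8, 10, 10, 13, 14, 16, 33).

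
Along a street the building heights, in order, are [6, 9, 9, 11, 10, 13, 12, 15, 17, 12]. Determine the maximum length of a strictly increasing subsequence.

Track the smallest tail for each achievable length (strict):
6 → extends → [6]
9 → extends → [6, 9]
9 → already a tail → [6, 9]
11 → extends → [6, 9, 11]
10 → replaces 11 → [6, 9, 10]
13 → extends → [6, 9, 10, 13]
12 → replaces 13 → [6, 9, 10, 12]
15 → extends → [6, 9, 10, 12, 15]
17 → extends → [6, 9, 10, 12, 15, 17]
12 → already a tail → [6, 9, 10, 12, 15, 17]
Six tails, so the longest strictly increasing subsequence has length 6 (e.g. 6, 9, 11, 13, 15, 17).

6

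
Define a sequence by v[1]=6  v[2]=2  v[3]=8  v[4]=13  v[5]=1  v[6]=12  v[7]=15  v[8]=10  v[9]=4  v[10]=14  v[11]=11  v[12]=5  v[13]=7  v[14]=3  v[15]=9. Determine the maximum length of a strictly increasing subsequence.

Let dp[i] be the length of the longest such subsequence ending at index i:
i:      1  2  3  4  5  6  7  8  9 10 11 12 13 14 15
v[i]:   6  2  8 13  1 12 15 10  4 14 11  5  7  3  9
dp:     1  1  2  3  1  3  4  3  2  4  4  3  4  2  5
Maximum dp value is 5.

5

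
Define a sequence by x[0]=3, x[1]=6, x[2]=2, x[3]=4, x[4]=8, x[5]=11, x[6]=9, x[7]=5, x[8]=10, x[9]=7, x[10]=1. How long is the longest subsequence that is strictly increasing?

Let dp[i] be the length of the longest such subsequence ending at index i:
i:      0  1  2  3  4  5  6  7  8  9 10
x[i]:   3  6  2  4  8 11  9  5 10  7  1
dp:     1  2  1  2  3  4  4  3  5  4  1
Maximum dp value is 5.

5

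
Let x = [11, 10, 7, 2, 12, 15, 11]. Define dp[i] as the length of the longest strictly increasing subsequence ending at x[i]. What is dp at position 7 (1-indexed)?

2

dp[i] = 1 + max{dp[j] : j<i, x[j]<x[i]} (or 1 if no such j):
i:      1  2  3  4  5  6  7
x[i]:  11 10  7  2 12 15 11
dp:     1  1  1  1  2  3  2
At index 7 the value is 2.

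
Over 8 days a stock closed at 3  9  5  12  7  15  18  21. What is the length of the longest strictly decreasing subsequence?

Negate each value so 'decreasing' becomes 'increasing', then run patience tails on the negated sequence:
-3 → extends → [-3]
-9 → replaces -3 → [-9]
-5 → extends → [-9, -5]
-12 → replaces -9 → [-12, -5]
-7 → replaces -5 → [-12, -7]
-15 → replaces -12 → [-15, -7]
-18 → replaces -15 → [-18, -7]
-21 → replaces -18 → [-21, -7]
Two tails, so the longest strictly decreasing subsequence of the original has length 2.

2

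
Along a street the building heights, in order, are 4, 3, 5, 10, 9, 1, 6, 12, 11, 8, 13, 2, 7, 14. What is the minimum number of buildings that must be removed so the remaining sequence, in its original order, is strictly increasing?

8

Fewest deletions = n − (longest strictly increasing subsequence).
Patience tails:
4 → extends → [4]
3 → replaces 4 → [3]
5 → extends → [3, 5]
10 → extends → [3, 5, 10]
9 → replaces 10 → [3, 5, 9]
1 → replaces 3 → [1, 5, 9]
6 → replaces 9 → [1, 5, 6]
12 → extends → [1, 5, 6, 12]
11 → replaces 12 → [1, 5, 6, 11]
8 → replaces 11 → [1, 5, 6, 8]
13 → extends → [1, 5, 6, 8, 13]
2 → replaces 5 → [1, 2, 6, 8, 13]
7 → replaces 8 → [1, 2, 6, 7, 13]
14 → extends → [1, 2, 6, 7, 13, 14]
Longest strictly increasing subsequence has length 6, so deletions = 14 − 6 = 8.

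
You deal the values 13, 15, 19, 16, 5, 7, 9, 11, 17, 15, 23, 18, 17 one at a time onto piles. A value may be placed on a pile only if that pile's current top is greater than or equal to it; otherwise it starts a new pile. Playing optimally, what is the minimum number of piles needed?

Place each on the leftmost legal pile:
13 → new pile 1 (tops now [13])
15 → new pile 2 (tops now [13, 15])
19 → new pile 3 (tops now [13, 15, 19])
16 → pile 3 (tops now [13, 15, 16])
5 → pile 1 (tops now [5, 15, 16])
7 → pile 2 (tops now [5, 7, 16])
9 → pile 3 (tops now [5, 7, 9])
11 → new pile 4 (tops now [5, 7, 9, 11])
17 → new pile 5 (tops now [5, 7, 9, 11, 17])
15 → pile 5 (tops now [5, 7, 9, 11, 15])
23 → new pile 6 (tops now [5, 7, 9, 11, 15, 23])
18 → pile 6 (tops now [5, 7, 9, 11, 15, 18])
17 → pile 6 (tops now [5, 7, 9, 11, 15, 17])
Six piles.

6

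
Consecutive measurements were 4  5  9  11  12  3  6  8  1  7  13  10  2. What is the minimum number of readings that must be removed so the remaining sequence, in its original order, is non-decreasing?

Fewest deletions = n − (longest non-decreasing subsequence).
Patience tails:
4 → extends → [4]
5 → extends → [4, 5]
9 → extends → [4, 5, 9]
11 → extends → [4, 5, 9, 11]
12 → extends → [4, 5, 9, 11, 12]
3 → replaces 4 → [3, 5, 9, 11, 12]
6 → replaces 9 → [3, 5, 6, 11, 12]
8 → replaces 11 → [3, 5, 6, 8, 12]
1 → replaces 3 → [1, 5, 6, 8, 12]
7 → replaces 8 → [1, 5, 6, 7, 12]
13 → extends → [1, 5, 6, 7, 12, 13]
10 → replaces 12 → [1, 5, 6, 7, 10, 13]
2 → replaces 5 → [1, 2, 6, 7, 10, 13]
Longest non-decreasing subsequence has length 6, so deletions = 13 − 6 = 7.

7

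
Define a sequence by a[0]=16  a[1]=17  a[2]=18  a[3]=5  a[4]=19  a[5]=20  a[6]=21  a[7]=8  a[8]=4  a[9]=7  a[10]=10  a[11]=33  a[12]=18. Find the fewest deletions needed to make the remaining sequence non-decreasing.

6

Fewest deletions = n − (longest non-decreasing subsequence).
i:      0  1  2  3  4  5  6  7  8  9 10 11 12
a[i]:  16 17 18  5 19 20 21  8  4  7 10 33 18
dp:     1  2  3  1  4  5  6  2  1  2  3  7  4
max dp = 7, so deletions = 13 − 7 = 6.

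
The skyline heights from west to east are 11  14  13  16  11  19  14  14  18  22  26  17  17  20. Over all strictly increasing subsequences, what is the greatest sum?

Let S[i] be the best sum of a strictly increasing subsequence ending at i:
i:       1   2   3   4   5   6   7   8   9  10  11  12  13  14
a[i]:   11  14  13  16  11  19  14  14  18  22  26  17  17  20
S:      11  25  24  41  11  60  38  38  59  82 108  58  58  80
Maximum is 108 (e.g. 11 + 14 + 16 + 19 + 22 + 26).

108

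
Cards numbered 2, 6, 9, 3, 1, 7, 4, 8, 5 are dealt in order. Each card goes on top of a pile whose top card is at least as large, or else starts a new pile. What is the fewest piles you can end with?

4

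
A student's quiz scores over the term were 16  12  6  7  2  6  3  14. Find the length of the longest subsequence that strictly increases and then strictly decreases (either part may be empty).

5

inc[i] = longest strictly increasing subsequence ending at i; dec[i] = longest strictly decreasing subsequence starting at i:
i:      1  2  3  4  5  6  7  8
a[i]:  16 12  6  7  2  6  3 14
inc:    1  1  1  2  1  2  2  3
dec:    5  4  2  3  1  2  1  1
Best peak at i=1 (value 16): inc=1, dec=5, length 1+5−1 = 5.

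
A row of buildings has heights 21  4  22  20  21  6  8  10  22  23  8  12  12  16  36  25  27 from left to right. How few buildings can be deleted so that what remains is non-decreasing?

8

Fewest deletions = n − (longest non-decreasing subsequence).
i:      1  2  3  4  5  6  7  8  9 10 11 12 13 14 15 16 17
a[i]:  21  4 22 20 21  6  8 10 22 23  8 12 12 16 36 25 27
dp:     1  1  2  2  3  2  3  4  5  6  4  5  6  7  8  8  9
max dp = 9, so deletions = 17 − 9 = 8.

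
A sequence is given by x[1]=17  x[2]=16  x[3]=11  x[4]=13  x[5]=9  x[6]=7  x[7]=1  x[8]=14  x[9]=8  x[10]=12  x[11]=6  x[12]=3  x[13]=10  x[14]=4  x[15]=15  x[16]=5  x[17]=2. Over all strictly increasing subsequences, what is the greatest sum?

Let S[i] be the best sum of a strictly increasing subsequence ending at i:
i:      1  2  3  4  5  6  7  8  9 10 11 12 13 14 15 16 17
x[i]:  17 16 11 13  9  7  1 14  8 12  6  3 10  4 15  5  2
S:     17 16 11 24  9  7  1 38 15 27  7  4 25  8 53 13  3
Maximum is 53 (e.g. 11 + 13 + 14 + 15).

53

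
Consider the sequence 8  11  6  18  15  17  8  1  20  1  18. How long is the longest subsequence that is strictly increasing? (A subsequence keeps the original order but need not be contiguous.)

Track the smallest tail for each achievable length (strict):
8 → extends → [8]
11 → extends → [8, 11]
6 → replaces 8 → [6, 11]
18 → extends → [6, 11, 18]
15 → replaces 18 → [6, 11, 15]
17 → extends → [6, 11, 15, 17]
8 → replaces 11 → [6, 8, 15, 17]
1 → replaces 6 → [1, 8, 15, 17]
20 → extends → [1, 8, 15, 17, 20]
1 → already a tail → [1, 8, 15, 17, 20]
18 → replaces 20 → [1, 8, 15, 17, 18]
Five tails, so the longest strictly increasing subsequence has length 5 (e.g. 8, 11, 15, 17, 20).

5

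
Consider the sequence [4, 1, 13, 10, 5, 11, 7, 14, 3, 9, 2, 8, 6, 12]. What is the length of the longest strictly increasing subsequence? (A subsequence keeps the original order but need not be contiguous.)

5

Track the smallest tail for each achievable length (strict):
4 → extends → [4]
1 → replaces 4 → [1]
13 → extends → [1, 13]
10 → replaces 13 → [1, 10]
5 → replaces 10 → [1, 5]
11 → extends → [1, 5, 11]
7 → replaces 11 → [1, 5, 7]
14 → extends → [1, 5, 7, 14]
3 → replaces 5 → [1, 3, 7, 14]
9 → replaces 14 → [1, 3, 7, 9]
2 → replaces 3 → [1, 2, 7, 9]
8 → replaces 9 → [1, 2, 7, 8]
6 → replaces 7 → [1, 2, 6, 8]
12 → extends → [1, 2, 6, 8, 12]
Five tails, so the longest strictly increasing subsequence has length 5 (e.g. 4, 5, 7, 9, 12).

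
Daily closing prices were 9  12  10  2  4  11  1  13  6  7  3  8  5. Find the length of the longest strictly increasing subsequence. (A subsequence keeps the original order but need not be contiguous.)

5

Track the smallest tail for each achievable length (strict):
9 → extends → [9]
12 → extends → [9, 12]
10 → replaces 12 → [9, 10]
2 → replaces 9 → [2, 10]
4 → replaces 10 → [2, 4]
11 → extends → [2, 4, 11]
1 → replaces 2 → [1, 4, 11]
13 → extends → [1, 4, 11, 13]
6 → replaces 11 → [1, 4, 6, 13]
7 → replaces 13 → [1, 4, 6, 7]
3 → replaces 4 → [1, 3, 6, 7]
8 → extends → [1, 3, 6, 7, 8]
5 → replaces 6 → [1, 3, 5, 7, 8]
Five tails, so the longest strictly increasing subsequence has length 5 (e.g. 2, 4, 6, 7, 8).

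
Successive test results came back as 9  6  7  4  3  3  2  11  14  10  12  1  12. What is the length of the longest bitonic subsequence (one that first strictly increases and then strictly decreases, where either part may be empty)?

6

inc[i] = longest strictly increasing subsequence ending at i; dec[i] = longest strictly decreasing subsequence starting at i:
i:      1  2  3  4  5  6  7  8  9 10 11 12 13
a[i]:   9  6  7  4  3  3  2 11 14 10 12  1 12
inc:    1  1  2  1  1  1  1  3  4  3  4  1  4
dec:    6  5  5  4  3  3  2  3  3  2  2  1  1
Best peak at i=1 (value 9): inc=1, dec=6, length 1+6−1 = 6.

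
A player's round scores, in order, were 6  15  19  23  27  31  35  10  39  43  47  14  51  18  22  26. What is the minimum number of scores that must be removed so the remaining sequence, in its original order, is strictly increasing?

5

Fewest deletions = n − (longest strictly increasing subsequence).
Patience tails:
6 → extends → [6]
15 → extends → [6, 15]
19 → extends → [6, 15, 19]
23 → extends → [6, 15, 19, 23]
27 → extends → [6, 15, 19, 23, 27]
31 → extends → [6, 15, 19, 23, 27, 31]
35 → extends → [6, 15, 19, 23, 27, 31, 35]
10 → replaces 15 → [6, 10, 19, 23, 27, 31, 35]
39 → extends → [6, 10, 19, 23, 27, 31, 35, 39]
43 → extends → [6, 10, 19, 23, 27, 31, 35, 39, 43]
47 → extends → [6, 10, 19, 23, 27, 31, 35, 39, 43, 47]
14 → replaces 19 → [6, 10, 14, 23, 27, 31, 35, 39, 43, 47]
51 → extends → [6, 10, 14, 23, 27, 31, 35, 39, 43, 47, 51]
18 → replaces 23 → [6, 10, 14, 18, 27, 31, 35, 39, 43, 47, 51]
22 → replaces 27 → [6, 10, 14, 18, 22, 31, 35, 39, 43, 47, 51]
26 → replaces 31 → [6, 10, 14, 18, 22, 26, 35, 39, 43, 47, 51]
Longest strictly increasing subsequence has length 11, so deletions = 16 − 11 = 5.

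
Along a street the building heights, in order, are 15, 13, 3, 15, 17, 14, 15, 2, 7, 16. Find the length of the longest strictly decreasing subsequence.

4

Negate each value so 'decreasing' becomes 'increasing', then run patience tails on the negated sequence:
-15 → extends → [-15]
-13 → extends → [-15, -13]
-3 → extends → [-15, -13, -3]
-15 → already a tail → [-15, -13, -3]
-17 → replaces -15 → [-17, -13, -3]
-14 → replaces -13 → [-17, -14, -3]
-15 → replaces -14 → [-17, -15, -3]
-2 → extends → [-17, -15, -3, -2]
-7 → replaces -3 → [-17, -15, -7, -2]
-16 → replaces -15 → [-17, -16, -7, -2]
Four tails, so the longest strictly decreasing subsequence of the original has length 4.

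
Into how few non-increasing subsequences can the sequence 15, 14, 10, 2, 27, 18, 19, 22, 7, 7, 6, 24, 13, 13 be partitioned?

Place each on the leftmost legal pile:
15 → new pile 1 (tops now [15])
14 → pile 1 (tops now [14])
10 → pile 1 (tops now [10])
2 → pile 1 (tops now [2])
27 → new pile 2 (tops now [2, 27])
18 → pile 2 (tops now [2, 18])
19 → new pile 3 (tops now [2, 18, 19])
22 → new pile 4 (tops now [2, 18, 19, 22])
7 → pile 2 (tops now [2, 7, 19, 22])
7 → pile 2 (tops now [2, 7, 19, 22])
6 → pile 2 (tops now [2, 6, 19, 22])
24 → new pile 5 (tops now [2, 6, 19, 22, 24])
13 → pile 3 (tops now [2, 6, 13, 22, 24])
13 → pile 3 (tops now [2, 6, 13, 22, 24])
Five piles.

5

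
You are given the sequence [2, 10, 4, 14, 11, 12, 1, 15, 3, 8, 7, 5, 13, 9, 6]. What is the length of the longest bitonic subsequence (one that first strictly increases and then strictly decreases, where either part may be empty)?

inc[i] = longest strictly increasing subsequence ending at i; dec[i] = longest strictly decreasing subsequence starting at i:
i:      1  2  3  4  5  6  7  8  9 10 11 12 13 14 15
a[i]:   2 10  4 14 11 12  1 15  3  8  7  5 13  9  6
inc:    1  2  2  3  3  4  1  5  2  3  3  3  5  4  4
dec:    2  4  2  5  4  4  1  4  1  3  2  1  3  2  1
Best peak at i=8 (value 15): inc=5, dec=4, length 5+4−1 = 8.

8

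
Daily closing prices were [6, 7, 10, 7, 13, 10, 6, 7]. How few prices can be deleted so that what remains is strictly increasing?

4

Fewest deletions = n − (longest strictly increasing subsequence).
Patience tails:
6 → extends → [6]
7 → extends → [6, 7]
10 → extends → [6, 7, 10]
7 → already a tail → [6, 7, 10]
13 → extends → [6, 7, 10, 13]
10 → already a tail → [6, 7, 10, 13]
6 → already a tail → [6, 7, 10, 13]
7 → already a tail → [6, 7, 10, 13]
Longest strictly increasing subsequence has length 4, so deletions = 8 − 4 = 4.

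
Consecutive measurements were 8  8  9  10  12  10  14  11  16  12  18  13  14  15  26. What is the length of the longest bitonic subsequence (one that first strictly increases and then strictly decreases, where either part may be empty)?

inc[i] = longest strictly increasing subsequence ending at i; dec[i] = longest strictly decreasing subsequence starting at i:
i:      1  2  3  4  5  6  7  8  9 10 11 12 13 14 15
a[i]:   8  8  9 10 12 10 14 11 16 12 18 13 14 15 26
inc:    1  1  2  3  4  3  5  4  6  5  7  6  7  8  9
dec:    1  1  1  1  2  1  2  1  2  1  2  1  1  1  1
Best peak at i=15 (value 26): inc=9, dec=1, length 9+1−1 = 9.

9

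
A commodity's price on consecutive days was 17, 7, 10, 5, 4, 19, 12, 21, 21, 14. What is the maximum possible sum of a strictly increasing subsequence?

57

Let S[i] be the best sum of a strictly increasing subsequence ending at i:
i:      1  2  3  4  5  6  7  8  9 10
a[i]:  17  7 10  5  4 19 12 21 21 14
S:     17  7 17  5  4 36 29 57 57 43
Maximum is 57 (e.g. 7 + 10 + 19 + 21).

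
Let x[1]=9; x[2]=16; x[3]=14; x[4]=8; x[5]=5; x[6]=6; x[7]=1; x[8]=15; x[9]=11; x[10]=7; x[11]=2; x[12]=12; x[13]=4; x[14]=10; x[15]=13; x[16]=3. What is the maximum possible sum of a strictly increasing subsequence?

Let S[i] be the best sum of a strictly increasing subsequence ending at i:
i:      1  2  3  4  5  6  7  8  9 10 11 12 13 14 15 16
x[i]:   9 16 14  8  5  6  1 15 11  7  2 12  4 10 13  3
S:      9 25 23  8  5 11  1 38 22 18  3 34  7 28 47  6
Maximum is 47 (e.g. 5 + 6 + 11 + 12 + 13).

47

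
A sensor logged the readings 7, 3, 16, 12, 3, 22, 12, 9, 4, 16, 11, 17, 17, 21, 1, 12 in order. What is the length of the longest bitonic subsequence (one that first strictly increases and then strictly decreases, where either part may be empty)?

7

inc[i] = longest strictly increasing subsequence ending at i; dec[i] = longest strictly decreasing subsequence starting at i:
i:      1  2  3  4  5  6  7  8  9 10 11 12 13 14 15 16
a[i]:   7  3 16 12  3 22 12  9  4 16 11 17 17 21  1 12
inc:    1  1  2  2  1  3  2  2  2  3  3  4  4  5  1  4
dec:    3  2  5  4  2  5  4  3  2  3  2  2  2  2  1  1
Best peak at i=6 (value 22): inc=3, dec=5, length 3+5−1 = 7.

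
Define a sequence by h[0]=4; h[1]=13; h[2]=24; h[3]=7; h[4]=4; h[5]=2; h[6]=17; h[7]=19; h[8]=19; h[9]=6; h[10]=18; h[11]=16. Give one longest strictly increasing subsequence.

4, 13, 17, 19

Patience tails give the LIS length; then backtrack through the dp parents:
4 → extends → [4]
13 → extends → [4, 13]
24 → extends → [4, 13, 24]
7 → replaces 13 → [4, 7, 24]
4 → already a tail → [4, 7, 24]
2 → replaces 4 → [2, 7, 24]
17 → replaces 24 → [2, 7, 17]
19 → extends → [2, 7, 17, 19]
19 → already a tail → [2, 7, 17, 19]
6 → replaces 7 → [2, 6, 17, 19]
18 → replaces 19 → [2, 6, 17, 18]
16 → replaces 17 → [2, 6, 16, 18]
Length 4; one witness is 4, 13, 17, 19.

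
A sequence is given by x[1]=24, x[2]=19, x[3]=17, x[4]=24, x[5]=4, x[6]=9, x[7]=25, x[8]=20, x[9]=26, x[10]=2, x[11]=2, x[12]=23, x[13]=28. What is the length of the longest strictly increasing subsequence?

5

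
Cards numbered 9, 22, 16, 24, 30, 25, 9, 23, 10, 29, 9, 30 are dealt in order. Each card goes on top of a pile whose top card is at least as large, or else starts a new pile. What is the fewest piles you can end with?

6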